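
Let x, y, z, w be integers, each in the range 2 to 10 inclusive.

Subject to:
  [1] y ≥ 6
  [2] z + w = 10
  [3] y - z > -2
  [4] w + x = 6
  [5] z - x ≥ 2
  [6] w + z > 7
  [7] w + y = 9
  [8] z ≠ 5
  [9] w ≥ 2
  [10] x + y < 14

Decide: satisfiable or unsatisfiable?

Satisfiable

One satisfying assignment is x = 4, y = 7, z = 8, w = 2.
For the less obvious constraints — constraint 2: z + w = 10; constraint 3: y - z = -1; constraint 4: w + x = 6 — and the others hold by inspection.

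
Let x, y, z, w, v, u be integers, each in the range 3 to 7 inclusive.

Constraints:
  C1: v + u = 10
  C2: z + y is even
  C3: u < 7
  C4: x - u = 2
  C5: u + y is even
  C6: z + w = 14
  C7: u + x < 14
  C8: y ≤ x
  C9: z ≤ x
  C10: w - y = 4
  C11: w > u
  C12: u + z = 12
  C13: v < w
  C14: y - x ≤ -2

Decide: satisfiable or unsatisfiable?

One satisfying assignment is x = 7, y = 3, z = 7, w = 7, v = 5, u = 5.
For the less obvious constraints — constraint 1: v + u = 10; constraint 4: x - u = 2 — and the others hold by inspection.

Satisfiable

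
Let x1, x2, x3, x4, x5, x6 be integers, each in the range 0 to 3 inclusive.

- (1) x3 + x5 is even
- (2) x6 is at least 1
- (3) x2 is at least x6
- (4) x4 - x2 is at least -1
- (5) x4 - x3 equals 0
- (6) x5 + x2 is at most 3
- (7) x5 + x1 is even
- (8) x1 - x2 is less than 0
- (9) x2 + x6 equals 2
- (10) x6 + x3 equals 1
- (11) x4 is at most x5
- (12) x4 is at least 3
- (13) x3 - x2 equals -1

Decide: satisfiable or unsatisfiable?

Unsatisfiable

From constraints 11 and 12: x5 ≥ x4 ≥ 3. From constraints 2 and 3: x2 ≥ x6 ≥ 1. Hence x5 + x2 ≥ 4. But constraint 6 requires x5 + x2 ≤ 3, and 3 < 4. Contradiction.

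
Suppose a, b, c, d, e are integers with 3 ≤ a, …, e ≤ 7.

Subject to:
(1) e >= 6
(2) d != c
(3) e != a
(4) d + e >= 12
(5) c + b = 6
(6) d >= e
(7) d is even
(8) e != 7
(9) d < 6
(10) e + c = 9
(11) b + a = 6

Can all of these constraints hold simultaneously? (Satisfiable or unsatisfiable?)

From constraints 1 and 6: d ≥ e and e ≥ 6, so d ≥ 6. From constraint 9: d ≤ 5. But 5 < 6, so no value of d works.

Unsatisfiable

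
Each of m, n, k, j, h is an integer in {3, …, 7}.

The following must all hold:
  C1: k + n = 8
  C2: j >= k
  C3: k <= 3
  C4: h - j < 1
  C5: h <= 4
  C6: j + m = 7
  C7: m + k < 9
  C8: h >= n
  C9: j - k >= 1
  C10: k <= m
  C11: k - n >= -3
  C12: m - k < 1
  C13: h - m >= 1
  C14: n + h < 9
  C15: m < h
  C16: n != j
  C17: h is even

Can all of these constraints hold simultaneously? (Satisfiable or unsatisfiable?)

From constraint 3: k ≤ 3. From constraints 5 and 8: n ≤ h ≤ 4. Hence k + n ≤ 7. But constraint 1 requires k + n = 8, and 8 > 7. Contradiction.

Unsatisfiable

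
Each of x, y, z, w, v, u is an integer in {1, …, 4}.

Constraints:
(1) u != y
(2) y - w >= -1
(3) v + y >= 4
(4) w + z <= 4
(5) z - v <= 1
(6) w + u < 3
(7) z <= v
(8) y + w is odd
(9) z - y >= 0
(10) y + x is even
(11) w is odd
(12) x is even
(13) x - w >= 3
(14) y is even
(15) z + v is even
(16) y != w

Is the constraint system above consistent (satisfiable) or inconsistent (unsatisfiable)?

Take x = 4, y = 2, z = 3, w = 1, v = 3, u = 1. Then constraint 2: y - w = 1; constraint 3: v + y = 5, and every other listed constraint is also met.

Satisfiable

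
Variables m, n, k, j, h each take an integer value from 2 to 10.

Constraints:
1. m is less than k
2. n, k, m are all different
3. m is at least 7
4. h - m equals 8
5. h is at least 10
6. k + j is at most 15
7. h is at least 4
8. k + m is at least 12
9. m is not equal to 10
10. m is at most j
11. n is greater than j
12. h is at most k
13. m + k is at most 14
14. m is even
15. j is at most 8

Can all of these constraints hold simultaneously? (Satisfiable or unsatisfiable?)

From constraints 5 and 12: k ≥ h ≥ 10. From constraints 3 and 10: j ≥ m ≥ 7. Hence k + j ≥ 17. But constraint 6 requires k + j ≤ 15, and 15 < 17. Contradiction.

Unsatisfiable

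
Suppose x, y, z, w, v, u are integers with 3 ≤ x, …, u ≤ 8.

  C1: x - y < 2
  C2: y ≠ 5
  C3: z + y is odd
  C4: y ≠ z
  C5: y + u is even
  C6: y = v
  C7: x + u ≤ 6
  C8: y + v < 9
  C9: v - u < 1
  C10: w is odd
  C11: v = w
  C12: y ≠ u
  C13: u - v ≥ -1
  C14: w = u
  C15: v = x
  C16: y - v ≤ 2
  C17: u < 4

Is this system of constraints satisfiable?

From constraints 6, 11, and 14, y = v = w = u, so y = u. But constraint 12 says y ≠ u. Contradiction.

Unsatisfiable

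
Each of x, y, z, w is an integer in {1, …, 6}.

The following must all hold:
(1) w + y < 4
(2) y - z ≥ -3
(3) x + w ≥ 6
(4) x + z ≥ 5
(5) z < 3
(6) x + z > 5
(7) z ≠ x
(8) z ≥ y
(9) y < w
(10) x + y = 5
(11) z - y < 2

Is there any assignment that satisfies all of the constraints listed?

Satisfiable

Take x = 4, y = 1, z = 2, w = 2. Then constraint 1: w + y = 3; constraint 2: y - z = -1; constraint 3: x + w = 6, and every other listed constraint is also met.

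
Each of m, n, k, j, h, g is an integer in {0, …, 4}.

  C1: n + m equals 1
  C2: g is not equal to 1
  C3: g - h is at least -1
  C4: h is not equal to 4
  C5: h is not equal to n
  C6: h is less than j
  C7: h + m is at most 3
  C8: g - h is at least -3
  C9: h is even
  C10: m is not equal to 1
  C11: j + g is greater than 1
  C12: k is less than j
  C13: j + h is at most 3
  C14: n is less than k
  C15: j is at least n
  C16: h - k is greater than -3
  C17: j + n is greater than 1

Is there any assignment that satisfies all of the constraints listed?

Setting (m, n, k, j, h, g) = (0, 1, 2, 3, 0, 0) satisfies everything: constraint 1: n + m = 1; constraint 3: g - h = 0; constraint 7: h + m = 0, and the others follow.

Satisfiable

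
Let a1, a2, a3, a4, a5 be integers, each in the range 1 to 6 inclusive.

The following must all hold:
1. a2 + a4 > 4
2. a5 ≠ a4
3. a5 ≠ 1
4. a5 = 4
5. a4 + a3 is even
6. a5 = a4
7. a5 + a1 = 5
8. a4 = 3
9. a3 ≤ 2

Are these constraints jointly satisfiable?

Unsatisfiable

Constraint 4 fixes a5 = 4 and constraint 8 fixes a4 = 3, but constraint 6 requires a5 = a4. Since 4 ≠ 3, contradiction.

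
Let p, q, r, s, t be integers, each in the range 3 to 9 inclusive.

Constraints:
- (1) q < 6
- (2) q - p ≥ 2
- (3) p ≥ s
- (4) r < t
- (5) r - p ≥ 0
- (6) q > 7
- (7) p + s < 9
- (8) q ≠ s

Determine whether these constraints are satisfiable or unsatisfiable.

Unsatisfiable

From constraint 6: q ≥ 8. From constraint 1: q ≤ 5. But 5 < 8, so no value of q works.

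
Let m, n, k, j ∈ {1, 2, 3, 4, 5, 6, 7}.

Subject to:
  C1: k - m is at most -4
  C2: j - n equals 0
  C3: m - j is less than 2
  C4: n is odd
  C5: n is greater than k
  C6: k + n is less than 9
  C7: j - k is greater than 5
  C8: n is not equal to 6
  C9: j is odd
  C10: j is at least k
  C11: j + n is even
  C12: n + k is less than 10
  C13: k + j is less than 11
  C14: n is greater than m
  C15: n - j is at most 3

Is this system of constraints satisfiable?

One satisfying assignment is m = 6, n = 7, k = 1, j = 7.
For the less obvious constraints — constraint 1: k - m = -5; constraint 2: j - n = 0; constraint 3: m - j = -1 — and the others hold by inspection.

Satisfiable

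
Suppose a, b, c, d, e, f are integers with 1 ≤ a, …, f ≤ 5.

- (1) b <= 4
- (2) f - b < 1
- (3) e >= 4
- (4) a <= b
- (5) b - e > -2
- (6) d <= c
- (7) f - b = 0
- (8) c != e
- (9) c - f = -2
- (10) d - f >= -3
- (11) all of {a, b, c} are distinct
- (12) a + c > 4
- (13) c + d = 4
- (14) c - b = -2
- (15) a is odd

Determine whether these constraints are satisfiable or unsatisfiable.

Satisfiable

Try a = 3, b = 4, c = 2, d = 2, e = 4, f = 4.
Check constraint 2: f - b = 0; constraint 5: b - e = 0. The remaining constraints are straightforward to verify.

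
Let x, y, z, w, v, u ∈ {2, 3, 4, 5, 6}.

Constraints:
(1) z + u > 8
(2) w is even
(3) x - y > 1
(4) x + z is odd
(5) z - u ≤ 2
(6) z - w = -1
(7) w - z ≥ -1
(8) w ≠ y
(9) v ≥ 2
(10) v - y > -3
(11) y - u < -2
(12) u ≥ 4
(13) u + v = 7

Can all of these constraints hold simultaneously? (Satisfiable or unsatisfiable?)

Setting (x, y, z, w, v, u) = (4, 2, 5, 6, 2, 5) satisfies everything: constraint 1: z + u = 10; constraint 3: x - y = 2; constraint 5: z - u = 0, and the others follow.

Satisfiable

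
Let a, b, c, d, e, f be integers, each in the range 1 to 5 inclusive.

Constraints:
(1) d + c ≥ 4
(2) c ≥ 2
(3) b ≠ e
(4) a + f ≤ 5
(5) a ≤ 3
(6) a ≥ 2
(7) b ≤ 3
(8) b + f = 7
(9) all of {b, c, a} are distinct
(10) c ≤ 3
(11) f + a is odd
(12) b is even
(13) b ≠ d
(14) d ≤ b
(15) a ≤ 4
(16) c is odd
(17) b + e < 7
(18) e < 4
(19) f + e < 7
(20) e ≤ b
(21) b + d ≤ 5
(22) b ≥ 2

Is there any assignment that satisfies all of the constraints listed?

Constraints 2, 5, 6, 7, 10, and 22 confine each of b, c, a to the 2 values {2, 3}.
Constraint 9 requires all 3 of them to be distinct, but only 2 values are available — impossible by the pigeonhole principle.

Unsatisfiable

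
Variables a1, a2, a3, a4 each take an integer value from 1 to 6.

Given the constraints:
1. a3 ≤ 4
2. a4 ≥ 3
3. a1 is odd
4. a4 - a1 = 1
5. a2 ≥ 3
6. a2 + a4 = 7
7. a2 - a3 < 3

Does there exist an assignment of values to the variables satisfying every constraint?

Satisfiable

One satisfying assignment is a1 = 3, a2 = 3, a3 = 3, a4 = 4.
For the less obvious constraints — constraint 4: a4 - a1 = 1; constraint 6: a2 + a4 = 7 — and the others hold by inspection.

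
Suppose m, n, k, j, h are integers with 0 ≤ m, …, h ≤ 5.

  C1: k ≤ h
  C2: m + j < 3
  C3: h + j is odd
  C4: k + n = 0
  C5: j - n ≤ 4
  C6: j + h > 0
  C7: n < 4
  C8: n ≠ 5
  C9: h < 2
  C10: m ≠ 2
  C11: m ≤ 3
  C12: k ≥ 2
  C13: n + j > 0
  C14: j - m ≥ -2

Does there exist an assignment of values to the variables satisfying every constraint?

From constraints 1 and 12: h ≥ k and k ≥ 2, so h ≥ 2. From constraint 9: h ≤ 1. But 1 < 2, so no value of h works.

Unsatisfiable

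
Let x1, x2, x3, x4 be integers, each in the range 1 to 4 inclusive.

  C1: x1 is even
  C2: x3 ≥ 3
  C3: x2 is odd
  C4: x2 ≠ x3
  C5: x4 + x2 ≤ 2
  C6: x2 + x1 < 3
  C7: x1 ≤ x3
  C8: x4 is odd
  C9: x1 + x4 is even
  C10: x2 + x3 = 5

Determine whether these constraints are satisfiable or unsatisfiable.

Constraint 1 makes x1 even and constraint 8 makes x4 odd, so x1 + x4 must be odd. Constraint 9 says x1 + x4 is even — contradiction.

Unsatisfiable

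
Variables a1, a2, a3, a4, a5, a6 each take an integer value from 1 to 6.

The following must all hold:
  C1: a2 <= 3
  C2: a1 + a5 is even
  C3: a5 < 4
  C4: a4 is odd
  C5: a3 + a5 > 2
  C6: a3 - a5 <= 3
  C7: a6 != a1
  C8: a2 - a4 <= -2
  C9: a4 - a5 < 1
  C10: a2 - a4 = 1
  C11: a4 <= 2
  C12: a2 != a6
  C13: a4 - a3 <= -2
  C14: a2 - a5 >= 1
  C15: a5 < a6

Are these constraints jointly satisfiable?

Unsatisfiable

Constraints 6, 8, 13, and 14 give a5 − a3 ≥ -3, a3 − a4 ≥ 2, a4 − a2 ≥ 2, a2 − a5 ≥ 1.
Adding all 4 inequalities: the left sides telescope to 0, and the right sides sum to (-3) + 2 + 2 + 1 = 2. So 0 ≥ 2, which is false.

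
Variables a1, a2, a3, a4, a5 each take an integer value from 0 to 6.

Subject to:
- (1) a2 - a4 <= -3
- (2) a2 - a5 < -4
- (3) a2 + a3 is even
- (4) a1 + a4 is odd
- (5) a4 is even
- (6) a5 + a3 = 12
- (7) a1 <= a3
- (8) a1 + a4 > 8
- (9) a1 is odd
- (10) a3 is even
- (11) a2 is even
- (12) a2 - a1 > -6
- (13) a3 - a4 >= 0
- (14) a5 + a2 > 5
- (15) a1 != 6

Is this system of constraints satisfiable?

Take a1 = 3, a2 = 0, a3 = 6, a4 = 6, a5 = 6. Then constraint 1: a2 - a4 = -6; constraint 2: a2 - a5 = -6; constraint 6: a5 + a3 = 12, and every other listed constraint is also met.

Satisfiable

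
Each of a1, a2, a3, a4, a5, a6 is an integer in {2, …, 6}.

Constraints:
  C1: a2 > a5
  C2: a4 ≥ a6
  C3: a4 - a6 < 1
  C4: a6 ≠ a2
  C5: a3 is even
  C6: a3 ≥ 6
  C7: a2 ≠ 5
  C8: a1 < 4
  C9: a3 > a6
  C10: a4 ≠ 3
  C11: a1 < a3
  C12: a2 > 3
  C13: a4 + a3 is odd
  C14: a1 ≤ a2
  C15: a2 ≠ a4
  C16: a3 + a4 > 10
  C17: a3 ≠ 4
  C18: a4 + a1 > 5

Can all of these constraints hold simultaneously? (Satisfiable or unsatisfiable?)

Satisfiable

One satisfying assignment is a1 = 2, a2 = 4, a3 = 6, a4 = 5, a5 = 2, a6 = 5.
For the less obvious constraints — constraint 3: a4 - a6 = 0; constraint 16: a3 + a4 = 11; constraint 18: a4 + a1 = 7 — and the others hold by inspection.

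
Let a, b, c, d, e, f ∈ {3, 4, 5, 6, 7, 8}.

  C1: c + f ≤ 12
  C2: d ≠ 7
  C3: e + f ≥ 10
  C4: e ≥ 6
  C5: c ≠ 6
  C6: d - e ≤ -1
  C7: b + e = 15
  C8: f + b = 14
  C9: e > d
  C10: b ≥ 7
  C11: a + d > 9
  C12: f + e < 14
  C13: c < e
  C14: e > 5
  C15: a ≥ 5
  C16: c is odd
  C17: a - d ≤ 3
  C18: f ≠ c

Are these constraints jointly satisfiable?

Satisfiable

Try a = 6, b = 8, c = 3, d = 6, e = 7, f = 6.
Check constraint 1: c + f = 9; constraint 3: e + f = 13. The remaining constraints are straightforward to verify.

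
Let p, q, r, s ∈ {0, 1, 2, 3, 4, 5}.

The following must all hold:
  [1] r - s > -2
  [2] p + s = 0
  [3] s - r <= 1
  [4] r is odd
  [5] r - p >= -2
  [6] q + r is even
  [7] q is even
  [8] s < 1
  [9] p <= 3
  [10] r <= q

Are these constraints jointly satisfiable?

Unsatisfiable

Constraint 7 makes q even and constraint 4 makes r odd, so q + r must be odd. Constraint 6 says q + r is even — contradiction.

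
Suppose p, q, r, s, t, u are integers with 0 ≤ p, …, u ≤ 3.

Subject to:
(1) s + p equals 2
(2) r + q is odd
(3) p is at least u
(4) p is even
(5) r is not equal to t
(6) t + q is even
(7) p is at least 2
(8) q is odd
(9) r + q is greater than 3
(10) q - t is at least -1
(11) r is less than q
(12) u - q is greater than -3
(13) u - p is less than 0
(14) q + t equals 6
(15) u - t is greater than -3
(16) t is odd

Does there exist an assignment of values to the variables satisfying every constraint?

Try p = 2, q = 3, r = 2, s = 0, t = 3, u = 1.
Check constraint 1: s + p = 2; constraint 9: r + q = 5; constraint 10: q - t = 0. The remaining constraints are straightforward to verify.

Satisfiable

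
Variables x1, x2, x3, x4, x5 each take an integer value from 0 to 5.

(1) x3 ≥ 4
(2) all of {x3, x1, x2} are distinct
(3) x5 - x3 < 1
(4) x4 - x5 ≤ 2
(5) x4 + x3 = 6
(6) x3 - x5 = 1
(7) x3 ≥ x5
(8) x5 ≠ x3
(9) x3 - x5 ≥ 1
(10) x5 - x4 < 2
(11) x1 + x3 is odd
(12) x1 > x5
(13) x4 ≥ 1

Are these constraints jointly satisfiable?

One satisfying assignment is x1 = 5, x2 = 1, x3 = 4, x4 = 2, x5 = 3.
For the less obvious constraints — constraint 3: x5 - x3 = -1; constraint 4: x4 - x5 = -1; constraint 5: x4 + x3 = 6 — and the others hold by inspection.

Satisfiable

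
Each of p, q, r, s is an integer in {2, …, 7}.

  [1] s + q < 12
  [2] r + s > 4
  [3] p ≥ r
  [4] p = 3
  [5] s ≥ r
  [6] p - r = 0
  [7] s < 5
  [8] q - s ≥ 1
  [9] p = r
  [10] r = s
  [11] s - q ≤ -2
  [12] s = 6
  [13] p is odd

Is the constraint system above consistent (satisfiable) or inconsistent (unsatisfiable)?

Unsatisfiable

Constraint 4 fixes p = 3 and constraint 12 fixes s = 6. Constraints 9 and 10 give p = r = s, so p = s. But 3 ≠ 6 — contradiction.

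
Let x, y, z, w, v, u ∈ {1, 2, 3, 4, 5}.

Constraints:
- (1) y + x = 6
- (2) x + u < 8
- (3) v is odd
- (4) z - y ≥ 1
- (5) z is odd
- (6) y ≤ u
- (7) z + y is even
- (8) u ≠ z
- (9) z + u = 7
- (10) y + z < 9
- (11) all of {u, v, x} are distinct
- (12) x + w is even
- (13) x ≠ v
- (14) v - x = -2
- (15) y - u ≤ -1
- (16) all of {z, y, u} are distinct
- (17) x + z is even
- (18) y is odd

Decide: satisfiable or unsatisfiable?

Satisfiable

Try x = 5, y = 1, z = 5, w = 5, v = 3, u = 2.
Check constraint 1: y + x = 6; constraint 2: x + u = 7. The remaining constraints are straightforward to verify.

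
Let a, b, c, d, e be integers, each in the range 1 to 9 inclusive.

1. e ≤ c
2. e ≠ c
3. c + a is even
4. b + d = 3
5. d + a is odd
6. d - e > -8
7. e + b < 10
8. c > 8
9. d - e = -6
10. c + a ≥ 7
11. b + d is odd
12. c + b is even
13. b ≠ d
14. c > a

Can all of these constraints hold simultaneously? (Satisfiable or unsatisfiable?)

Satisfiable

Try a = 1, b = 1, c = 9, d = 2, e = 8.
Check constraint 4: b + d = 3; constraint 6: d - e = -6. The remaining constraints are straightforward to verify.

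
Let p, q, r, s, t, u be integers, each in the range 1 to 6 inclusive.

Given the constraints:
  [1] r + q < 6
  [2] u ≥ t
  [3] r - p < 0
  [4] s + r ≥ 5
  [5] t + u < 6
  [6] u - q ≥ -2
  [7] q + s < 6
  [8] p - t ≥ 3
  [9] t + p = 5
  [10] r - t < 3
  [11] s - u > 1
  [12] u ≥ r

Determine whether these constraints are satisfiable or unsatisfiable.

The assignment p = 4, q = 1, r = 2, s = 4, t = 1, u = 2 works:
  constraint 1 holds since r + q = 3.
  constraint 3 holds since r - p = -2.
The rest check out directly.

Satisfiable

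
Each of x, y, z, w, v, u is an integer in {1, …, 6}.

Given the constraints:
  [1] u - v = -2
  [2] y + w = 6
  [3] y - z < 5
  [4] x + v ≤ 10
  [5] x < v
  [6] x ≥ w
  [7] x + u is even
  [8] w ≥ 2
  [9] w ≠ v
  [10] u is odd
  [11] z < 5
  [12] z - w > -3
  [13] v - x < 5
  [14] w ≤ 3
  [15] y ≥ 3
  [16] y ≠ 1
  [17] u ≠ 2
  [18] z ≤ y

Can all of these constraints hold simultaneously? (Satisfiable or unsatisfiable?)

Satisfiable

The assignment x = 3, y = 3, z = 1, w = 3, v = 5, u = 3 works:
  constraint 1 holds since u - v = -2.
  constraint 2 holds since y + w = 6.
The rest check out directly.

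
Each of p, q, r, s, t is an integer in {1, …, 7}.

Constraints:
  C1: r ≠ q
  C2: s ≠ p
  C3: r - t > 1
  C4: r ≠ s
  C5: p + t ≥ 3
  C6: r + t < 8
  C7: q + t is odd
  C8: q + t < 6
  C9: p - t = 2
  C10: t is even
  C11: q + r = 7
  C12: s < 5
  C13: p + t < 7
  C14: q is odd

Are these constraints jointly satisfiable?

One satisfying assignment is p = 4, q = 3, r = 4, s = 1, t = 2.
For the less obvious constraints — constraint 3: r - t = 2; constraint 5: p + t = 6 — and the others hold by inspection.

Satisfiable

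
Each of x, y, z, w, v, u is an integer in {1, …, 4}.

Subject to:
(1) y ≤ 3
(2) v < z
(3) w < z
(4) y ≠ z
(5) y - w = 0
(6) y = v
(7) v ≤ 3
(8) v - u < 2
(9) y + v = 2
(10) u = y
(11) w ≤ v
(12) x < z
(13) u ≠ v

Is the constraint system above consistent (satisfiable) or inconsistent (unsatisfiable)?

From constraints 6 and 10, u = y = v, so u = v. But constraint 13 says u ≠ v. Contradiction.

Unsatisfiable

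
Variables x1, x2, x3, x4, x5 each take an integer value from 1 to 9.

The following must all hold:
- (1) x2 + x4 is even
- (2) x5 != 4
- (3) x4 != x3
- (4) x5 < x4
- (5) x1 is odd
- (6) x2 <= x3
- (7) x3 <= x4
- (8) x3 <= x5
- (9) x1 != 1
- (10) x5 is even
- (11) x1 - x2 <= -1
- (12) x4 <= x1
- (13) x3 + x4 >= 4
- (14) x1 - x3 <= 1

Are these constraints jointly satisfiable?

Constraints 4, 6, 8, 11, and 12 give x1 < x2, x2 ≤ x3, x3 ≤ x5, x5 < x4, x4 ≤ x1. Chaining: x1 < x2 ≤ x3 ≤ x5 < x4 ≤ x1, which forces x1 < x1 — impossible.

Unsatisfiable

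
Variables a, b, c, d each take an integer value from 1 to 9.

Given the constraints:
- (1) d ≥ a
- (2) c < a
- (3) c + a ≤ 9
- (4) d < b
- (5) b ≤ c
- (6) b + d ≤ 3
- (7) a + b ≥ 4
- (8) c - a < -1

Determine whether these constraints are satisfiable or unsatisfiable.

Unsatisfiable

Constraints 1, 2, 4, and 5 give b ≤ c, c < a, a ≤ d, d < b. Chaining: b ≤ c < a ≤ d < b, which forces b < b — impossible.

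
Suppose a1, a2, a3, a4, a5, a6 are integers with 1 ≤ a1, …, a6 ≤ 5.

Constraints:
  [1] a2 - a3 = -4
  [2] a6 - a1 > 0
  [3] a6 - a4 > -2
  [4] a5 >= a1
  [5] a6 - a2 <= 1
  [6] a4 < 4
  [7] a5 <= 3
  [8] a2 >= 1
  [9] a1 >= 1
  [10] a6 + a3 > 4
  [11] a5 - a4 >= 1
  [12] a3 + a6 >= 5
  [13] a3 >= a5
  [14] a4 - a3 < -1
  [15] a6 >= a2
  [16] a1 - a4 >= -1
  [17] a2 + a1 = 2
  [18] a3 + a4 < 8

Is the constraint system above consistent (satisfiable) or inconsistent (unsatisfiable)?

Try a1 = 1, a2 = 1, a3 = 5, a4 = 1, a5 = 3, a6 = 2.
Check constraint 1: a2 - a3 = -4; constraint 2: a6 - a1 = 1; constraint 3: a6 - a4 = 1. The remaining constraints are straightforward to verify.

Satisfiable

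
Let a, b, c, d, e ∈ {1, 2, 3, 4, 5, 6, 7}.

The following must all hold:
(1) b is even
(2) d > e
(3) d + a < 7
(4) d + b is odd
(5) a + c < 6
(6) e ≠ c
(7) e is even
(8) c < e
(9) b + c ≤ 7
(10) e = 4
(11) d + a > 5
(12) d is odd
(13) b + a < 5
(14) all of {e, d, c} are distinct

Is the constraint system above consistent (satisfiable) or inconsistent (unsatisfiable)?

One satisfying assignment is a = 1, b = 2, c = 2, d = 5, e = 4.
For the less obvious constraints — constraint 3: d + a = 6; constraint 5: a + c = 3; constraint 9: b + c = 4 — and the others hold by inspection.

Satisfiable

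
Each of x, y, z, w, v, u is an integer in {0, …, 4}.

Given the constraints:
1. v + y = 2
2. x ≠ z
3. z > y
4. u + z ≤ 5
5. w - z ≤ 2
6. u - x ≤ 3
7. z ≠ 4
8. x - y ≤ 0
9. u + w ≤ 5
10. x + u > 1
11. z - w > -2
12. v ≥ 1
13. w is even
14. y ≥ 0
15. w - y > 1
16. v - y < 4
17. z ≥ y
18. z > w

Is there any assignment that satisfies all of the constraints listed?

Satisfiable

Setting (x, y, z, w, v, u) = (0, 0, 3, 2, 2, 2) satisfies everything: constraint 1: v + y = 2; constraint 4: u + z = 5, and the others follow.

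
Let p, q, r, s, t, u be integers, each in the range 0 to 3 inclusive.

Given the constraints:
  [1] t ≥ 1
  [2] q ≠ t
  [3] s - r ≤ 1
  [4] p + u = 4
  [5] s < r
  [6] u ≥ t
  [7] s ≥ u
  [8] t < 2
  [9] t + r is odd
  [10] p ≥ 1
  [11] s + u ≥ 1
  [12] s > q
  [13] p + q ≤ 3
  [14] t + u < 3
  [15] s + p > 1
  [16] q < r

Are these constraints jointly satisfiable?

Try p = 3, q = 0, r = 2, s = 1, t = 1, u = 1.
Check constraint 3: s - r = -1; constraint 4: p + u = 4. The remaining constraints are straightforward to verify.

Satisfiable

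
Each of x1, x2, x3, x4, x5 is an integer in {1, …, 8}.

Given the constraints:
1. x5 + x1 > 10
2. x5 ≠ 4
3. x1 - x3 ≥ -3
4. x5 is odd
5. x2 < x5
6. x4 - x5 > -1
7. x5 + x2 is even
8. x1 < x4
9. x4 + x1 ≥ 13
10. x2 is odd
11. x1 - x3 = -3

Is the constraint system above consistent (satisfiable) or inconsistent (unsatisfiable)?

Take x1 = 5, x2 = 5, x3 = 8, x4 = 8, x5 = 7. Then constraint 1: x5 + x1 = 12; constraint 3: x1 - x3 = -3; constraint 6: x4 - x5 = 1, and every other listed constraint is also met.

Satisfiable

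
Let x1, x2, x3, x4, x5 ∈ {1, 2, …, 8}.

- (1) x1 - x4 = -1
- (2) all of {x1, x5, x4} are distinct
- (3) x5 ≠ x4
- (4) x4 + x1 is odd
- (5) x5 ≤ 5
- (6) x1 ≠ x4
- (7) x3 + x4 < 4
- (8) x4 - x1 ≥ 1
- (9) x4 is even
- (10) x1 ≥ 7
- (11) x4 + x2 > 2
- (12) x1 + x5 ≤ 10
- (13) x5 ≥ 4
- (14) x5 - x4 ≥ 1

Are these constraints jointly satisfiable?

Unsatisfiable

From constraint 10: x1 ≥ 7. From constraint 13: x5 ≥ 4. Hence x1 + x5 ≥ 11. But constraint 12 requires x1 + x5 ≤ 10, and 10 < 11. Contradiction.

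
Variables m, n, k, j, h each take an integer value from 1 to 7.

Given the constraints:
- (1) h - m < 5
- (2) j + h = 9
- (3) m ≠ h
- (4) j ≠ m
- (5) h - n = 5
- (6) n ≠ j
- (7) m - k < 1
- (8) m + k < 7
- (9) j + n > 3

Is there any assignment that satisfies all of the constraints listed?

Satisfiable

Setting (m, n, k, j, h) = (2, 1, 3, 3, 6) satisfies everything: constraint 1: h - m = 4; constraint 2: j + h = 9; constraint 5: h - n = 5, and the others follow.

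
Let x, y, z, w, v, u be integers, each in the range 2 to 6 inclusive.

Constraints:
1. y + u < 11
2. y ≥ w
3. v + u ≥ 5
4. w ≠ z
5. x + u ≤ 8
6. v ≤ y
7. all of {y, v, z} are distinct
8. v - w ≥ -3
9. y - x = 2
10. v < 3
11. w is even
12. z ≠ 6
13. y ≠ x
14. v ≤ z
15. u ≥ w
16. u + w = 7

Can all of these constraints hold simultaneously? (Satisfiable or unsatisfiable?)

Satisfiable

Take x = 2, y = 4, z = 5, w = 2, v = 2, u = 5. Then constraint 1: y + u = 9; constraint 3: v + u = 7; constraint 5: x + u = 7, and every other listed constraint is also met.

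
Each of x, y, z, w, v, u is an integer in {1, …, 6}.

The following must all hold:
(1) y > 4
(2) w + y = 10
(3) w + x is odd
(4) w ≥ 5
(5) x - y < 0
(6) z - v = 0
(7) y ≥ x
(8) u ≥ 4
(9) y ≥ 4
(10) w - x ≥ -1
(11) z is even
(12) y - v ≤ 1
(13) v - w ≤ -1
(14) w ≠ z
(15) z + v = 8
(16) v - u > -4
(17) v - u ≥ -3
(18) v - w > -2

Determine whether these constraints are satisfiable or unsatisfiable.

Satisfiable

Setting (x, y, z, w, v, u) = (4, 5, 4, 5, 4, 5) satisfies everything: constraint 2: w + y = 10; constraint 5: x - y = -1, and the others follow.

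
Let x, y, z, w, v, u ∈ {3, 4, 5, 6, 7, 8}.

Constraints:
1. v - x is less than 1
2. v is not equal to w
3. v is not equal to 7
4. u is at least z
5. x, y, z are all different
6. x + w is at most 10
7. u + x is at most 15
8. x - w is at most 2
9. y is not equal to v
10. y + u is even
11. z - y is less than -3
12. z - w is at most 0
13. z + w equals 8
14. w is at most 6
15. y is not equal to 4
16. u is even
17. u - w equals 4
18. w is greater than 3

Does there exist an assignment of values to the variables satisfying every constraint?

Setting (x, y, z, w, v, u) = (6, 8, 4, 4, 6, 8) satisfies everything: constraint 1: v - x = 0; constraint 6: x + w = 10, and the others follow.

Satisfiable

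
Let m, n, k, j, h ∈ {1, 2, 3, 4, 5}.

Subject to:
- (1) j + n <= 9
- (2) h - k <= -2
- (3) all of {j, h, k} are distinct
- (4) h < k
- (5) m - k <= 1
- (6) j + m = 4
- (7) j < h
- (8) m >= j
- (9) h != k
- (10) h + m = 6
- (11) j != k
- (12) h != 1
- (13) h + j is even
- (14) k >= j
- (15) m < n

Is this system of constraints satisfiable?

One satisfying assignment is m = 3, n = 5, k = 5, j = 1, h = 3.
For the less obvious constraints — constraint 1: j + n = 6; constraint 2: h - k = -2; constraint 5: m - k = -2 — and the others hold by inspection.

Satisfiable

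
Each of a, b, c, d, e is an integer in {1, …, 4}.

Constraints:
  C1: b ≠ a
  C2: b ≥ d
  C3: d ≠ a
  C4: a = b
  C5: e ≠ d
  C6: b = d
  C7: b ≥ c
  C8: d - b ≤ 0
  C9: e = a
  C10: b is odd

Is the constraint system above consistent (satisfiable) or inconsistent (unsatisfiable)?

Unsatisfiable

From constraints 4, 6, and 9, e = a = b = d, so e = d. But constraint 5 says e ≠ d. Contradiction.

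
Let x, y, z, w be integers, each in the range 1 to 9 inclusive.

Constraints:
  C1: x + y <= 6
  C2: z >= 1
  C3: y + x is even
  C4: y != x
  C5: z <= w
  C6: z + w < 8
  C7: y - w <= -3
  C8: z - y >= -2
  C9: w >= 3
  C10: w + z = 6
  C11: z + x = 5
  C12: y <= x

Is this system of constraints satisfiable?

The assignment x = 3, y = 1, z = 2, w = 4 works:
  constraint 1 holds since x + y = 4.
  constraint 6 holds since z + w = 6.
The rest check out directly.

Satisfiable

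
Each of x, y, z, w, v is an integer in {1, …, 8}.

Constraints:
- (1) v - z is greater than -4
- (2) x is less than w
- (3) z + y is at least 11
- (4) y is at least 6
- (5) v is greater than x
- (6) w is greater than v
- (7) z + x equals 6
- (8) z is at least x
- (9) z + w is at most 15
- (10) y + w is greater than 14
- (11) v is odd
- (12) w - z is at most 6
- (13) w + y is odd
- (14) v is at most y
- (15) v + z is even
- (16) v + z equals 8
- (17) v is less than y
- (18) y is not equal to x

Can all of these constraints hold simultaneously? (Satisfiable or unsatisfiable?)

Satisfiable

Setting (x, y, z, w, v) = (1, 7, 5, 8, 3) satisfies everything: constraint 1: v - z = -2; constraint 3: z + y = 12, and the others follow.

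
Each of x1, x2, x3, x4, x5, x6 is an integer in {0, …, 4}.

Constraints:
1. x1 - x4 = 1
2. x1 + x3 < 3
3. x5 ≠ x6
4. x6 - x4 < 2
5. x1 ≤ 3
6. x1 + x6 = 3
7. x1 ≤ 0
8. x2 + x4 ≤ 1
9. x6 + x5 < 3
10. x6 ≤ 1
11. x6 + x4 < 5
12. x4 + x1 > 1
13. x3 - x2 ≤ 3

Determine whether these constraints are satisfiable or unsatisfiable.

Unsatisfiable

From constraint 7: x1 ≤ 0. From constraint 10: x6 ≤ 1. Hence x1 + x6 ≤ 1. But constraint 6 requires x1 + x6 = 3, and 3 > 1. Contradiction.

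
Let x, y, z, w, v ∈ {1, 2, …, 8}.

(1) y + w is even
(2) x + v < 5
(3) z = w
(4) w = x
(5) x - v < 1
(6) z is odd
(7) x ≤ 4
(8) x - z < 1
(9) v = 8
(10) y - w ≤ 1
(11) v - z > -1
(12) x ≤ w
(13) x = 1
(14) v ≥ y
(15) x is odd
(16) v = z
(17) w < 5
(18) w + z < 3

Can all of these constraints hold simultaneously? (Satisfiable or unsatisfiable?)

Constraint 9 fixes v = 8 and constraint 13 fixes x = 1. Constraints 3, 4, and 16 give v = z = w = x, so v = x. But 8 ≠ 1 — contradiction.

Unsatisfiable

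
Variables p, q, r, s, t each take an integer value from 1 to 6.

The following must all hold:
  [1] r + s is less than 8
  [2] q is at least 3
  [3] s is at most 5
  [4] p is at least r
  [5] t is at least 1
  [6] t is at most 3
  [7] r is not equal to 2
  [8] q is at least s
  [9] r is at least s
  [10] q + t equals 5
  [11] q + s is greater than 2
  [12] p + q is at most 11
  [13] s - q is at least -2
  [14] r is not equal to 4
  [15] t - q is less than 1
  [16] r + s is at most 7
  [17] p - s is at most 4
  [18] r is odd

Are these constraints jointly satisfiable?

Satisfiable

Take p = 5, q = 3, r = 5, s = 2, t = 2. Then constraint 1: r + s = 7; constraint 10: q + t = 5; constraint 11: q + s = 5, and every other listed constraint is also met.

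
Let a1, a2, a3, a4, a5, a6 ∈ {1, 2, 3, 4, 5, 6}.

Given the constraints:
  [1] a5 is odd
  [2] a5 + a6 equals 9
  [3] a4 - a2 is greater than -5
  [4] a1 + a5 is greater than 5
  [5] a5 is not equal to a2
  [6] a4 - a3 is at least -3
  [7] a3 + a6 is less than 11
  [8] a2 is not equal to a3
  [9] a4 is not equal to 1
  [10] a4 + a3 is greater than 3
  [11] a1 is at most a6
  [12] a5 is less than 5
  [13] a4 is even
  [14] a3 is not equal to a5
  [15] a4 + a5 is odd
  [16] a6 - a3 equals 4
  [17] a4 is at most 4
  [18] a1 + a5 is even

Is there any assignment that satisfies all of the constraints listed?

Satisfiable

One satisfying assignment is a1 = 5, a2 = 6, a3 = 2, a4 = 2, a5 = 3, a6 = 6.
For the less obvious constraints — constraint 2: a5 + a6 = 9; constraint 3: a4 - a2 = -4 — and the others hold by inspection.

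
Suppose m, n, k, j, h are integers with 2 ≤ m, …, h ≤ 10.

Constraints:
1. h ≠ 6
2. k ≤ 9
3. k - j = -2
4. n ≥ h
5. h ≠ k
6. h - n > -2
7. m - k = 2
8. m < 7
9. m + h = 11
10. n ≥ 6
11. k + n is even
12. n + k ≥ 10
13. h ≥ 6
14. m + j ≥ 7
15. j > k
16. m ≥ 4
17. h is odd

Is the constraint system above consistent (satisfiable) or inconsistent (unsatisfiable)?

Setting (m, n, k, j, h) = (4, 8, 2, 4, 7) satisfies everything: constraint 3: k - j = -2; constraint 6: h - n = -1; constraint 7: m - k = 2, and the others follow.

Satisfiable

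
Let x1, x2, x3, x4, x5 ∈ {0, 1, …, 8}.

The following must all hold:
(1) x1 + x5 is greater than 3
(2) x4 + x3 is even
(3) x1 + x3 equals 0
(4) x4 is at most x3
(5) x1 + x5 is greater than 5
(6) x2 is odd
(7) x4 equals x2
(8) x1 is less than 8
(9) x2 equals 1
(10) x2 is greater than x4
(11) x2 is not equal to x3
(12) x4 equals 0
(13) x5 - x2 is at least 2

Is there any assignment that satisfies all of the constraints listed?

Constraint 12 fixes x4 = 0 and constraint 9 fixes x2 = 1, but constraint 7 requires x4 = x2. Since 0 ≠ 1, contradiction.

Unsatisfiable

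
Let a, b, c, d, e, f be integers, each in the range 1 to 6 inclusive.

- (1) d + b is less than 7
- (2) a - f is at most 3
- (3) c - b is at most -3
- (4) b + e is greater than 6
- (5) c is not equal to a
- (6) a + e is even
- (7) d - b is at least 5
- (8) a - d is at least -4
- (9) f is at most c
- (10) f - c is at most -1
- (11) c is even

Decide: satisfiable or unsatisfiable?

Constraints 2, 3, 7, 8, and 10 give b − c ≥ 3, c − f ≥ 1, f − a ≥ -3, a − d ≥ -4, d − b ≥ 5.
Adding all 5 inequalities: the left sides telescope to 0, and the right sides sum to 3 + 1 + (-3) + (-4) + 5 = 2. So 0 ≥ 2, which is false.

Unsatisfiable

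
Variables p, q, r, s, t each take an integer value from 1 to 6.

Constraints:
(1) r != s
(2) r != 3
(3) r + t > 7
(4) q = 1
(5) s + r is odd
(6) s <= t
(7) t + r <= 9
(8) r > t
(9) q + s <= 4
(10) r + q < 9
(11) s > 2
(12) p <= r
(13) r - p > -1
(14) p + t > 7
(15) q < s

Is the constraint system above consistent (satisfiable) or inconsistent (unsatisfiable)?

Satisfiable

Take p = 5, q = 1, r = 6, s = 3, t = 3. Then constraint 3: r + t = 9; constraint 7: t + r = 9, and every other listed constraint is also met.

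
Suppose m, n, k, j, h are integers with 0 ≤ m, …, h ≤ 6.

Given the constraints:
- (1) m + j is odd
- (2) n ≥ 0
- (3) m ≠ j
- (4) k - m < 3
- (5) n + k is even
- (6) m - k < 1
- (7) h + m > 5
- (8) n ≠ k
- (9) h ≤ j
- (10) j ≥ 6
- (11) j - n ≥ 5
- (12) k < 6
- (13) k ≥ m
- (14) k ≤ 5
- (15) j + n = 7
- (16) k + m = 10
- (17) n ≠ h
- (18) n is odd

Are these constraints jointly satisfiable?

Satisfiable

Try m = 5, n = 1, k = 5, j = 6, h = 2.
Check constraint 4: k - m = 0; constraint 6: m - k = 0. The remaining constraints are straightforward to verify.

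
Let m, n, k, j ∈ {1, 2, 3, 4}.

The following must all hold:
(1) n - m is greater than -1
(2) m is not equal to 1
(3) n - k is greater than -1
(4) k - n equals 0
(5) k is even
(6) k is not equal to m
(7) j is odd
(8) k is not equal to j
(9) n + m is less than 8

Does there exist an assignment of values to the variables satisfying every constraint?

Try m = 3, n = 4, k = 4, j = 1.
Check constraint 1: n - m = 1; constraint 3: n - k = 0. The remaining constraints are straightforward to verify.

Satisfiable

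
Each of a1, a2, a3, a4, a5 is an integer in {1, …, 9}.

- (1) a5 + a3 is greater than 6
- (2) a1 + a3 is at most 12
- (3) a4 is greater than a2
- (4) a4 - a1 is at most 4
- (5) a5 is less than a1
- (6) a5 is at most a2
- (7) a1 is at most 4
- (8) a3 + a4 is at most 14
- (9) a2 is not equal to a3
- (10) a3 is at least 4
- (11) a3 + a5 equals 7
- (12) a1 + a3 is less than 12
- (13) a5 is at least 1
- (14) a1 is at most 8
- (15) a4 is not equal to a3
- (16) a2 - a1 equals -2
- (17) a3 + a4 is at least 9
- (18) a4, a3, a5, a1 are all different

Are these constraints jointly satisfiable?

Try a1 = 4, a2 = 2, a3 = 5, a4 = 6, a5 = 2.
Check constraint 1: a5 + a3 = 7; constraint 2: a1 + a3 = 9. The remaining constraints are straightforward to verify.

Satisfiable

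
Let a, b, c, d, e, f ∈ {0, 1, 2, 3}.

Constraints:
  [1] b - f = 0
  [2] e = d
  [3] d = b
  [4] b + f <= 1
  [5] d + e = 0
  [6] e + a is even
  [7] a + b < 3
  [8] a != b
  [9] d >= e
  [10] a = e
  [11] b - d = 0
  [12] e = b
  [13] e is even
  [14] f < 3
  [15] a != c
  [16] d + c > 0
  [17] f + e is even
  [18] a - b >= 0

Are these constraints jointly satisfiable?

From constraints 2, 3, and 10, a = e = d = b, so a = b. But constraint 8 says a ≠ b. Contradiction.

Unsatisfiable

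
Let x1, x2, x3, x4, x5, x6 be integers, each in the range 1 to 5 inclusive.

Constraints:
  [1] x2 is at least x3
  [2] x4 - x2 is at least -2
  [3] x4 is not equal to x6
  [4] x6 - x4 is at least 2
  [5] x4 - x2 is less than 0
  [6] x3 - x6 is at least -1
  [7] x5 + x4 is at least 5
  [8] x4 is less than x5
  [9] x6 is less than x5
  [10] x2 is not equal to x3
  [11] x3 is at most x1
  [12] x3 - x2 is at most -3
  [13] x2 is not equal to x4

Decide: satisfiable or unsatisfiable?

Constraints 2, 4, 6, and 12 give x4 − x2 ≥ -2, x2 − x3 ≥ 3, x3 − x6 ≥ -1, x6 − x4 ≥ 2.
Adding all 4 inequalities: the left sides telescope to 0, and the right sides sum to (-2) + 3 + (-1) + 2 = 2. So 0 ≥ 2, which is false.

Unsatisfiable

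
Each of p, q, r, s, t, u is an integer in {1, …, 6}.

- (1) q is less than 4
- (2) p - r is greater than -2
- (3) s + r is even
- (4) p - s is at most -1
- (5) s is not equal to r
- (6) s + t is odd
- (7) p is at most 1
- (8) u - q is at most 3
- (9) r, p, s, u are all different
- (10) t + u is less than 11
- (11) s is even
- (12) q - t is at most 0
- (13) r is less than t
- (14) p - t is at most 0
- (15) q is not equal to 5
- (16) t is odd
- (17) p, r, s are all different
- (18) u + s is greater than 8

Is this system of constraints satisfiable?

Setting (p, q, r, s, t, u) = (1, 3, 2, 4, 3, 6) satisfies everything: constraint 2: p - r = -1; constraint 4: p - s = -3; constraint 8: u - q = 3, and the others follow.

Satisfiable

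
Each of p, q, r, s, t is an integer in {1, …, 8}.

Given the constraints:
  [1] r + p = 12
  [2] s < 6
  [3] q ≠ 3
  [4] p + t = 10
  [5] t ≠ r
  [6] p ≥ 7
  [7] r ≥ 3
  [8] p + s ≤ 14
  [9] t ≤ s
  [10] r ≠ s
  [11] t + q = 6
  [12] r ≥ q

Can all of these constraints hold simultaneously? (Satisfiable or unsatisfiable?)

Setting (p, q, r, s, t) = (8, 4, 4, 5, 2) satisfies everything: constraint 1: r + p = 12; constraint 4: p + t = 10; constraint 8: p + s = 13, and the others follow.

Satisfiable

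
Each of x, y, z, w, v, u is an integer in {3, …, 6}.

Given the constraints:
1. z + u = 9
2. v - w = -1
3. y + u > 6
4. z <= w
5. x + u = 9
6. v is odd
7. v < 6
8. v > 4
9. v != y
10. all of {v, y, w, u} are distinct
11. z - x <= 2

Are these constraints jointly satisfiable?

Satisfiable

The assignment x = 5, y = 3, z = 5, w = 6, v = 5, u = 4 works:
  constraint 1 holds since z + u = 9.
  constraint 2 holds since v - w = -1.
The rest check out directly.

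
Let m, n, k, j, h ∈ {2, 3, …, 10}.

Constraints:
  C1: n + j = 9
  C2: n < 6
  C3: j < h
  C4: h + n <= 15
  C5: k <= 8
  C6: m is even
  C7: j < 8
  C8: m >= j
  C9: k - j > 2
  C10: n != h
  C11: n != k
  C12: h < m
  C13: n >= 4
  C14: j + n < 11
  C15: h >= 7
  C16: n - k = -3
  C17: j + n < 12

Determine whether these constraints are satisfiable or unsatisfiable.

Satisfiable

Setting (m, n, k, j, h) = (10, 5, 8, 4, 9) satisfies everything: constraint 1: n + j = 9; constraint 4: h + n = 14, and the others follow.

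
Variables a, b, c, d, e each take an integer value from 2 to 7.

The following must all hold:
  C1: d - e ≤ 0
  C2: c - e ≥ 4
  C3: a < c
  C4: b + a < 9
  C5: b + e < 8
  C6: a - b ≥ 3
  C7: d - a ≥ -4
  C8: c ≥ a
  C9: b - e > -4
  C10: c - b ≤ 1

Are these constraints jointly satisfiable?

Constraints 1, 2, 6, 7, and 10 give c − e ≥ 4, e − d ≥ 0, d − a ≥ -4, a − b ≥ 3, b − c ≥ -1.
Adding all 5 inequalities: the left sides telescope to 0, and the right sides sum to 4 + 0 + (-4) + 3 + (-1) = 2. So 0 ≥ 2, which is false.

Unsatisfiable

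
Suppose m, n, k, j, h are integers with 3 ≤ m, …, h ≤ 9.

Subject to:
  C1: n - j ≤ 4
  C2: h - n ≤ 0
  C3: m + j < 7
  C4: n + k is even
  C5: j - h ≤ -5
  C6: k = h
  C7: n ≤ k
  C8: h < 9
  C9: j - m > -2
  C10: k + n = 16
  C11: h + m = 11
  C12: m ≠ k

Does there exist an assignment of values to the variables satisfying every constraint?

Constraints 1, 2, and 5 give j − n ≥ -4, n − h ≥ 0, h − j ≥ 5.
Adding all 3 inequalities: the left sides telescope to 0, and the right sides sum to (-4) + 0 + 5 = 1. So 0 ≥ 1, which is false.

Unsatisfiable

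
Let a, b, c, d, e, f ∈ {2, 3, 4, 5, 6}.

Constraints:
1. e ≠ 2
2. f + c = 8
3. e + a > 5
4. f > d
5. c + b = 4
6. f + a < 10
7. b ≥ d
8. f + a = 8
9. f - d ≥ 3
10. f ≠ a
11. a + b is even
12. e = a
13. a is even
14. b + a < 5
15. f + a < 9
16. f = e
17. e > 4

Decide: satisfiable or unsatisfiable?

Unsatisfiable

From constraints 12 and 16, f = e = a, so f = a. But constraint 10 says f ≠ a. Contradiction.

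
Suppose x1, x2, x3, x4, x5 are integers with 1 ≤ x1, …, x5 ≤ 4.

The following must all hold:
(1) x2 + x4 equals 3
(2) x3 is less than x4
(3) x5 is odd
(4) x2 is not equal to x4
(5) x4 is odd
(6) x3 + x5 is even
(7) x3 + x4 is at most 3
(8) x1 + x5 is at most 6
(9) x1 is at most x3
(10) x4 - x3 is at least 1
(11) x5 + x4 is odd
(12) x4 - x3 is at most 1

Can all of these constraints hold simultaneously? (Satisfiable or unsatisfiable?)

Unsatisfiable

Constraint 3 makes x5 odd and constraint 5 makes x4 odd, so x5 + x4 must be even. Constraint 11 says x5 + x4 is odd — contradiction.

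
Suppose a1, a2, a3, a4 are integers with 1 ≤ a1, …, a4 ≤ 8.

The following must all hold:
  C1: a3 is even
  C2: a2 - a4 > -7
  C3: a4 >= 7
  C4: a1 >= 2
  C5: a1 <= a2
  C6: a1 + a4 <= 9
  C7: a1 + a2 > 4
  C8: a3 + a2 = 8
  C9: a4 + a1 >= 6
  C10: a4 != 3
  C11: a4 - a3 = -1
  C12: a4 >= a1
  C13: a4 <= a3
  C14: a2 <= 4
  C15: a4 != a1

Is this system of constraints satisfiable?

Unsatisfiable

From constraints 3 and 13: a3 ≥ a4 ≥ 7. From constraints 4 and 5: a2 ≥ a1 ≥ 2. Hence a3 + a2 ≥ 9. But constraint 8 requires a3 + a2 = 8, and 8 < 9. Contradiction.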